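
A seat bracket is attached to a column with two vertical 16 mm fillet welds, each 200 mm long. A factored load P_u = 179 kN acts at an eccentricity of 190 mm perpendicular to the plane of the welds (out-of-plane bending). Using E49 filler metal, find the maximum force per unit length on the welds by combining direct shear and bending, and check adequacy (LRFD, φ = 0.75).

E49XX → F_EXX = 490 MPa.
L_w = 2 × 200 = 400 mm; section modulus (unit throat) S = 2 × L²/6 = 13330 mm².
Direct shear f_v = P/L_w = 179×10³/400 = 447.5 N/mm.
Moment M = P × e = 179×10³ × 190 = 34010000 N·mm; bending f_b = M/S = 2551 N/mm.
f_max = √(f_v² + f_b²) = √(447.5² + 2551²) = 2590 N/mm.
φr_n = 0.75 × 0.6 × 490 × (0.707 × 16) = 2494 N/mm → NOT adequate.

f_max ≈ 2590 N/mm; NOT adequate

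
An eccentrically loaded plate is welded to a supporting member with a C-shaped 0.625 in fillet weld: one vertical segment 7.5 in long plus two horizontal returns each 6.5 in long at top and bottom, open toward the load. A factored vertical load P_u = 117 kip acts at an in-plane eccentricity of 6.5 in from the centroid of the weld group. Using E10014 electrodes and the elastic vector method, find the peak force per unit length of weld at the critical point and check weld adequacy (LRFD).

E100XX → F_EXX = 100 ksi.
Total weld length L_w = 20.5 in. Treat welds as unit-width lines.
Centroid: x̄ = 2×6.5×3.25 / 20.5 = 2.061 in from the vertical weld.
Polar moment about centroid: J = I_x + I_y = [7.5³/12 + 2×6.5×3.75²] + [7.5×2.061² + 2(6.5³/12 + 6.5×1.189²)] = 314 in³.
Direct shear f_v = P/L_w = 117 / 20.5 = 5.707 kip/in (vertical).
Torsion M = P·e = 117 × 6.5 = 760.5 kip·in.
Critical point at (x, y) = (4.439, 3.75) from centroid. f_tx = M·y/J = 9.083 kip/in; f_ty = M·x/J = 10.75 kip/in.
Resultant f_max = √[f_tx² + (f_v + f_ty)²] = √[9.083² + (5.707 + 10.75)²] = 18.8 kip/in.
Capacity per unit length: φr_n = 0.75 × 0.6 × 100 × (0.707 × 0.625) = 19.88 kip/in.
18.8 ≤ 19.88 → adequate.

f_max ≈ 18.8 kip/in; adequate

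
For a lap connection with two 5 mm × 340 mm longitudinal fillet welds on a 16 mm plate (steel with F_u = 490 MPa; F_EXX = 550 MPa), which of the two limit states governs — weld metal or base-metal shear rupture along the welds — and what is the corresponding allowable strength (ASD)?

R_n/Ω ≈ 397 kN (weld metal governs)

t_e = 0.707 × 5 = 3.535 mm; L = 680 mm.
Weld metal: R_n/Ω = (1/2.0) × 0.6 × 550 × 3.535 × 680 × 10⁻³ = 396.6 kN.
Base metal (shear rupture): R_n/Ω = (1/2.0) × 0.6 × 490 × 16 × 680 × 10⁻³ = 1599 kN.
Governing: weld metal.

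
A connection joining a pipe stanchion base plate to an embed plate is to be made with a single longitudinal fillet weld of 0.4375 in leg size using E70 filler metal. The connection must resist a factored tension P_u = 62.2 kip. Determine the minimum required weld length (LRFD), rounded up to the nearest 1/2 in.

E70XX → F_EXX = 70 ksi.
Throat t_e = 0.707 × 0.4375 = 0.3093 in.
φr_n = 0.75 × 0.6 × 70 × 0.3093 = 9.743 kip/in.
L_req = P_u / φr_n = 62.2 / 9.743 = 6.384 in total.
Round up → use L = 6.5 in.

L = 6.5 in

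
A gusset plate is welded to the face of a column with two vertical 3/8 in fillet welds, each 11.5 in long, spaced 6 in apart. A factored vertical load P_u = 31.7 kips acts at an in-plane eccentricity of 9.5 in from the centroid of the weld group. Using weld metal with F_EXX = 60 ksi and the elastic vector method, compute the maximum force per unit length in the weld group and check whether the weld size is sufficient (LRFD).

Total weld length L_w = 23 in. Treat welds as unit-width lines.
Polar moment about centroid: J = 2[d³/12 + d(b/2)²] = 2[11.5³/12 + 11.5×3²] = 460.5 in³.
Direct shear f_v = P/L_w = 31.7 / 23 = 1.378 kip/in (vertical).
Torsion M = P·e = 31.7 × 9.5 = 301.15 kip·in.
Critical point at (x, y) = (3, 5.75) from centroid. f_tx = M·y/J = 3.76 kip/in; f_ty = M·x/J = 1.962 kip/in.
Resultant f_max = √[f_tx² + (f_v + f_ty)²] = √[3.76² + (1.378 + 1.962)²] = 5.03 kip/in.
Capacity per unit length: φr_n = 0.75 × 0.6 × 60 × (0.707 × 0.375) = 7.158 kip/in.
5.03 ≤ 7.158 → adequate.

f_max ≈ 5.03 kip/in; adequate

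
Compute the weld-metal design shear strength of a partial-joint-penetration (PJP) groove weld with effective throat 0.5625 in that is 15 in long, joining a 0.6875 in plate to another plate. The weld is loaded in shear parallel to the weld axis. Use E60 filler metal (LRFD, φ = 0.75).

φR_n ≈ 228 kip

E60XX → F_EXX = 60 ksi.
Effective throat (given) t_e = 0.5625 in.
A_we = 0.5625 × 15 = 8.438 in².
F_nw = 0.6 F_EXX = 36 ksi.
φR_n = 0.75 × 36 × 8.438 = 227.8 kip.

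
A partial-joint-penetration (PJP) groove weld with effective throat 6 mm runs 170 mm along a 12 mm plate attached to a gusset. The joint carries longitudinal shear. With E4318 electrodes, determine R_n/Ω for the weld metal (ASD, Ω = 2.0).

R_n/Ω ≈ 132 kN

E43XX → F_EXX = 430 MPa.
Effective throat (given) t_e = 6 mm.
A_we = 6 × 170 = 1020 mm².
F_nw = 0.6 F_EXX = 258 MPa.
R_n/Ω = (258 × 1020) / 2.0 × 10⁻³ = 131.6 kN.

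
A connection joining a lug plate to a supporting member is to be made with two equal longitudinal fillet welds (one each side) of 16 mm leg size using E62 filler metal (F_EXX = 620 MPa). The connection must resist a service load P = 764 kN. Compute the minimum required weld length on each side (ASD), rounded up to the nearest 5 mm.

Throat t_e = 0.707 × 16 = 11.31 mm.
r_n/Ω = (0.6 × 620 × 11.31) / 2.0 = 2104 N/mm = 2.104 kN/mm.
L_req = P / (r_n/Ω) = 764 / 2.104 = 363.1 mm total.
Per side: 363.1 / 2 = 181.6 mm.
Round up → use L = 185 mm on each side.

L = 185 mm on each side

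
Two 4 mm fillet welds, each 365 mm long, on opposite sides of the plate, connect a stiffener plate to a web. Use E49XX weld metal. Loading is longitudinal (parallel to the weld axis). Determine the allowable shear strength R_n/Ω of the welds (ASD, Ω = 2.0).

E49XX → F_EXX = 490 MPa.
Effective throat t_e = 0.707 × 4 = 2.828 mm.
Total length L = 730 mm; A_we = 2.828 × 730 = 2064 mm².
F_nw = 0.6 F_EXX = 0.6 × 490 = 294 MPa.
R_n = 294 × 2064 × 10⁻³ = 606.9 kN; R_n/Ω = 606.9/2.0 = 303.5 kN.

R_n/Ω ≈ 303 kN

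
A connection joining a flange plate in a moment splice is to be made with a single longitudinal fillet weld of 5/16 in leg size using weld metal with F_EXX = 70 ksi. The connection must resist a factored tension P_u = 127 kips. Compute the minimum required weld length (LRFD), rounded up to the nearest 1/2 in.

L = 18.5 in

Throat t_e = 0.707 × 0.3125 = 0.2209 in.
φr_n = 0.75 × 0.6 × 70 × 0.2209 = 6.96 kips/in.
L_req = P_u / φr_n = 127 / 6.96 = 18.25 in total.
Round up → use L = 18.5 in.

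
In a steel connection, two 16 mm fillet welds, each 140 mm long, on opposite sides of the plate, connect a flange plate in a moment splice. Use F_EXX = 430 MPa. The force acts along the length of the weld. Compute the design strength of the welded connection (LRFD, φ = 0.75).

Effective throat t_e = 0.707 × 16 = 11.31 mm.
Total length L = 280 mm; A_we = 11.31 × 280 = 3167 mm².
F_nw = 0.6 F_EXX = 0.6 × 430 = 258 MPa.
φR_n = 0.75 × 258 × 3167 × 10⁻³ = 612.9 kN.

φR_n ≈ 613 kN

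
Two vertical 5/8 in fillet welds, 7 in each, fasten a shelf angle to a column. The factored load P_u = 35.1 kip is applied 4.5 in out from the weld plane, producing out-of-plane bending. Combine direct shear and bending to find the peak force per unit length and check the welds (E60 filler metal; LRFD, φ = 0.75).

f_max ≈ 9.99 kip/in; adequate

E60XX → F_EXX = 60 ksi.
L_w = 2 × 7 = 14 in; section modulus (unit throat) S = 2 × L²/6 = 16.33 in².
Direct shear f_v = P/L_w = 35.1/14 = 2.507 kip/in.
Moment M = P × e = 35.1 × 4.5 = 157.95 kip·in; bending f_b = M/S = 9.67 kip/in.
f_max = √(f_v² + f_b²) = √(2.507² + 9.67²) = 9.99 kip/in.
φr_n = 0.75 × 0.6 × 60 × (0.707 × 0.625) = 11.93 kip/in → adequate.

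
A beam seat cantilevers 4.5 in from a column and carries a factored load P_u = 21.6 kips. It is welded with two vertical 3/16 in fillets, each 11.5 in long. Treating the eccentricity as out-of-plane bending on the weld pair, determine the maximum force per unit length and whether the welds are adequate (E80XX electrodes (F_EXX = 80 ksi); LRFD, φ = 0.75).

f_max ≈ 2.4 kip/in; adequate

L_w = 2 × 11.5 = 23 in; section modulus (unit throat) S = 2 × L²/6 = 44.08 in².
Direct shear f_v = P/L_w = 21.6/23 = 0.9391 kip/in.
Moment M = P × e = 21.6 × 4.5 = 97.2 kip·in; bending f_b = M/S = 2.205 kip/in.
f_max = √(f_v² + f_b²) = √(0.9391² + 2.205²) = 2.397 kip/in.
φr_n = 0.75 × 0.6 × 80 × (0.707 × 0.1875) = 4.772 kip/in → adequate.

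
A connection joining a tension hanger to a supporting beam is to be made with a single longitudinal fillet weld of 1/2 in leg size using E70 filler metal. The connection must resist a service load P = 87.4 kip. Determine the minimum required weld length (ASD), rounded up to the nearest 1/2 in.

L = 12 in

E70XX → F_EXX = 70 ksi.
Throat t_e = 0.707 × 0.5 = 0.3535 in.
r_n/Ω = (0.6 × 70 × 0.3535) / 2.0 = 7.423 kip/in.
L_req = P / (r_n/Ω) = 87.4 / 7.423 = 11.77 in total.
Round up → use L = 12 in.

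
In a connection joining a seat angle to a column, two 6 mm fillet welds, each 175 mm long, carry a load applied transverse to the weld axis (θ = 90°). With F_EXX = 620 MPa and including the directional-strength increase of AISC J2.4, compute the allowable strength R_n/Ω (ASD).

R_n/Ω ≈ 414 kN

t_e = 0.707 × 6 = 4.242 mm; A_we = 4.242 × 350 = 1485 mm².
Directional factor: 1.0 + 0.5 sin^1.5(90°) = 1.5.
F_nw = 0.6 × 620 × 1.5 = 558 MPa.
R_n/Ω = (558 × 1485) / 2.0 × 10⁻³ = 414.2 kN.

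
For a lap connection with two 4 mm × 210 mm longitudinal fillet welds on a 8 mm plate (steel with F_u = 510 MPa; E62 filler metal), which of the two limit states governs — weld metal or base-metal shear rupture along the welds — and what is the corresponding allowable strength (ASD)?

R_n/Ω ≈ 221 kN (weld metal governs)

E62XX → F_EXX = 620 MPa.
t_e = 0.707 × 4 = 2.828 mm; L = 420 mm.
Weld metal: R_n/Ω = (1/2.0) × 0.6 × 620 × 2.828 × 420 × 10⁻³ = 220.9 kN.
Base metal (shear rupture): R_n/Ω = (1/2.0) × 0.6 × 510 × 8 × 420 × 10⁻³ = 514.1 kN.
Governing: weld metal.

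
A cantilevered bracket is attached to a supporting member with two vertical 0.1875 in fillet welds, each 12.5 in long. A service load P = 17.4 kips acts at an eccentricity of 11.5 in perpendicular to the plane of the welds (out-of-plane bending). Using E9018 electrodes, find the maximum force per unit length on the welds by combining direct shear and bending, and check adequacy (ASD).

f_max ≈ 3.9 kip/in; NOT adequate

E90XX → F_EXX = 90 ksi.
L_w = 2 × 12.5 = 25 in; section modulus (unit throat) S = 2 × L²/6 = 52.08 in².
Direct shear f_v = P/L_w = 17.4/25 = 0.696 kip/in.
Moment M = P × e = 17.4 × 11.5 = 200.1 kip·in; bending f_b = M/S = 3.842 kip/in.
f_max = √(f_v² + f_b²) = √(0.696² + 3.842²) = 3.904 kip/in.
r_n/Ω = (1/2.0) × 0.6 × 90 × (0.707 × 0.1875) = 3.579 kip/in → NOT adequate.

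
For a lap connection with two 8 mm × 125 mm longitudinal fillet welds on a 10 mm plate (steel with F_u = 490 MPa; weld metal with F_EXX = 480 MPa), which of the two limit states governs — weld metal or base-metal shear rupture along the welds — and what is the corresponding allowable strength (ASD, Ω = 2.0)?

t_e = 0.707 × 8 = 5.656 mm; L = 250 mm.
Weld metal: R_n/Ω = (1/2.0) × 0.6 × 480 × 5.656 × 250 × 10⁻³ = 203.6 kN.
Base metal (shear rupture): R_n/Ω = (1/2.0) × 0.6 × 490 × 10 × 250 × 10⁻³ = 367.5 kN.
Governing: weld metal.

R_n/Ω ≈ 204 kN (weld metal governs)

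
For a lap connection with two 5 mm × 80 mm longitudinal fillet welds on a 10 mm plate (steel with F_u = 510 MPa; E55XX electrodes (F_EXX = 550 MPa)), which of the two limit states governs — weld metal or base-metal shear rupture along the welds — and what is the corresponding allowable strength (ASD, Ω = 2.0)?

t_e = 0.707 × 5 = 3.535 mm; L = 160 mm.
Weld metal: R_n/Ω = (1/2.0) × 0.6 × 550 × 3.535 × 160 × 10⁻³ = 93.32 kN.
Base metal (shear rupture): R_n/Ω = (1/2.0) × 0.6 × 510 × 10 × 160 × 10⁻³ = 244.8 kN.
Governing: weld metal.

R_n/Ω ≈ 93.3 kN (weld metal governs)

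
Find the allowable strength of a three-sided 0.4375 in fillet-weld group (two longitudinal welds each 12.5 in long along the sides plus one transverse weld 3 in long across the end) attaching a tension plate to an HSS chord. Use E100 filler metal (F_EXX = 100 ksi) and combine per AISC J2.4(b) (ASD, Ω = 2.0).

R_n/Ω ≈ 260 kips

t_e = 0.707 × 0.4375 = 0.3093 in.
R_nwl = 0.6 × 100 × 0.3093 × 25 = 464 kips (longitudinal, 2 welds).
R_nwt = 0.6 × 100 × 0.3093 × 3 = 55.68 kips (transverse, base value).
(i) R_nwl + R_nwt = 519.6 kips; (ii) 0.85 R_nwl + 1.5 R_nwt = 477.9 kips.
R_n = max = 519.6 kips [governs: (i)]; R_n/Ω = 259.8 kips.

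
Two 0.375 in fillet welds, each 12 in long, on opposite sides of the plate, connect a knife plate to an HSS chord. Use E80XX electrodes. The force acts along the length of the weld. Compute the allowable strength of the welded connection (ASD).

E80XX → F_EXX = 80 ksi.
Effective throat t_e = 0.707 × 0.375 = 0.2651 in.
Total length L = 24 in; A_we = 0.2651 × 24 = 6.363 in².
F_nw = 0.6 F_EXX = 0.6 × 80 = 48 ksi.
R_n = 48 × 6.363 = 305.4 kip; R_n/Ω = 305.4/2.0 = 152.7 kip.

R_n/Ω ≈ 153 kip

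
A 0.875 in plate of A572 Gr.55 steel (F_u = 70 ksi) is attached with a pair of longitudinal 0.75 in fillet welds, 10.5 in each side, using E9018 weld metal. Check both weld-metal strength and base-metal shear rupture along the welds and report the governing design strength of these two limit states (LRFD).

φR_n ≈ 451 kip (weld metal governs)

E90XX → F_EXX = 90 ksi.
t_e = 0.707 × 0.75 = 0.5302 in; L = 21 in.
Weld metal: φR_n = 0.75 × 0.6 × 90 × 0.5302 × 21 = 451 kip.
Base metal (shear rupture): φR_n = 0.75 × 0.6 × 70 × 0.875 × 21 = 578.8 kip.
Governing: weld metal.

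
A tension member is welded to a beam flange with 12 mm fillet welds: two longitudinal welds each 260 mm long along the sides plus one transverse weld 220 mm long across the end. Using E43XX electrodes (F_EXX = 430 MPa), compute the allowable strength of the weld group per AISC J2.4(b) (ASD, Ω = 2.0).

t_e = 0.707 × 12 = 8.484 mm.
R_nwl = 0.6 × 430 × 8.484 × 520 × 10⁻³ = 1138 kN (longitudinal, 2 welds).
R_nwt = 0.6 × 430 × 8.484 × 220 × 10⁻³ = 481.6 kN (transverse, base value).
(i) R_nwl + R_nwt = 1620 kN; (ii) 0.85 R_nwl + 1.5 R_nwt = 1690 kN.
R_n = max = 1690 kN [governs: (ii)]; R_n/Ω = 844.9 kN.

R_n/Ω ≈ 845 kN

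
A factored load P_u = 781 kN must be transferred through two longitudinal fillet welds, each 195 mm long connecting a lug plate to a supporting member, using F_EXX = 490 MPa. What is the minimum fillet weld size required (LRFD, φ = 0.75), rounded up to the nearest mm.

w = 13 mm

Total weld length L = 390 mm.
Required throat t_e = P_u / (φ × 0.6 F_EXX × L) = 781 / (0.75 × 0.6 × 490 × 390 × 10⁻³) = 9.082 mm.
Required leg w = t_e / 0.707 = 12.85 mm → use 13 mm.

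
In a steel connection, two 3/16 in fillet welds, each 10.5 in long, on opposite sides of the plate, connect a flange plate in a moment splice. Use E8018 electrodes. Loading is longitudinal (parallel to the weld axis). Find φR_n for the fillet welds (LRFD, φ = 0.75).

φR_n ≈ 100 kip

E80XX → F_EXX = 80 ksi.
Effective throat t_e = 0.707 × 0.1875 = 0.1326 in.
Total length L = 21 in; A_we = 0.1326 × 21 = 2.784 in².
F_nw = 0.6 F_EXX = 0.6 × 80 = 48 ksi.
φR_n = 0.75 × 48 × 2.784 = 100.2 kip.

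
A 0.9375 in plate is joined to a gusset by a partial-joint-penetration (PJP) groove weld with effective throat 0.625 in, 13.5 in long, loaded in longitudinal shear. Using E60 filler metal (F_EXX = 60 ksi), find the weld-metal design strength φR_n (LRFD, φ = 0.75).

Effective throat (given) t_e = 0.625 in.
A_we = 0.625 × 13.5 = 8.438 in².
F_nw = 0.6 F_EXX = 36 ksi.
φR_n = 0.75 × 36 × 8.438 = 227.8 kip.

φR_n ≈ 228 kip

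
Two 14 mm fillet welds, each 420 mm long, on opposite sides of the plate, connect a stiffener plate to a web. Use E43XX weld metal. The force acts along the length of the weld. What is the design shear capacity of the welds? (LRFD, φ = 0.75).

E43XX → F_EXX = 430 MPa.
Effective throat t_e = 0.707 × 14 = 9.898 mm.
Total length L = 840 mm; A_we = 9.898 × 840 = 8314 mm².
F_nw = 0.6 F_EXX = 0.6 × 430 = 258 MPa.
φR_n = 0.75 × 258 × 8314 × 10⁻³ = 1609 kN.

φR_n ≈ 1610 kN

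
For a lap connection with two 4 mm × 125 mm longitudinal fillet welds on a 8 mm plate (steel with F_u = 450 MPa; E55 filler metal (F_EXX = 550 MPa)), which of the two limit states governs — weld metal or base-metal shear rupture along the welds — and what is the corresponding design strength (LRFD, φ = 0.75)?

φR_n ≈ 175 kN (weld metal governs)

t_e = 0.707 × 4 = 2.828 mm; L = 250 mm.
Weld metal: φR_n = 0.75 × 0.6 × 550 × 2.828 × 250 × 10⁻³ = 175 kN.
Base metal (shear rupture): φR_n = 0.75 × 0.6 × 450 × 8 × 250 × 10⁻³ = 405 kN.
Governing: weld metal.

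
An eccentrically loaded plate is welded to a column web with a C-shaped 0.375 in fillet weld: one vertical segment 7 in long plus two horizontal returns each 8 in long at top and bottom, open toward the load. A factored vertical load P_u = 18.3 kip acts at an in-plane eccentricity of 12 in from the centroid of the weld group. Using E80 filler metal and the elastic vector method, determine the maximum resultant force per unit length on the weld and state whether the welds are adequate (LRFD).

E80XX → F_EXX = 80 ksi.
Total weld length L_w = 23 in. Treat welds as unit-width lines.
Centroid: x̄ = 2×8×4 / 23 = 2.783 in from the vertical weld.
Polar moment about centroid: J = I_x + I_y = [7³/12 + 2×8×3.5²] + [7×2.783² + 2(8³/12 + 8×1.217²)] = 387.8 in³.
Direct shear f_v = P/L_w = 18.3 / 23 = 0.7957 kip/in (vertical).
Torsion M = P·e = 18.3 × 12 = 219.6 kip·in.
Critical point at (x, y) = (5.217, 3.5) from centroid. f_tx = M·y/J = 1.982 kip/in; f_ty = M·x/J = 2.954 kip/in.
Resultant f_max = √[f_tx² + (f_v + f_ty)²] = √[1.982² + (0.7957 + 2.954)²] = 4.241 kip/in.
Capacity per unit length: φr_n = 0.75 × 0.6 × 80 × (0.707 × 0.375) = 9.544 kip/in.
4.241 ≤ 9.544 → adequate.

f_max ≈ 4.24 kip/in; adequate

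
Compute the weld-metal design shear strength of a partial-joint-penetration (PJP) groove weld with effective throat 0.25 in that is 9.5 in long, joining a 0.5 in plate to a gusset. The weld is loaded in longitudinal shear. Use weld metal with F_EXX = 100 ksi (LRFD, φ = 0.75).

φR_n ≈ 107 kips

Effective throat (given) t_e = 0.25 in.
A_we = 0.25 × 9.5 = 2.375 in².
F_nw = 0.6 F_EXX = 60 ksi.
φR_n = 0.75 × 60 × 2.375 = 106.9 kips.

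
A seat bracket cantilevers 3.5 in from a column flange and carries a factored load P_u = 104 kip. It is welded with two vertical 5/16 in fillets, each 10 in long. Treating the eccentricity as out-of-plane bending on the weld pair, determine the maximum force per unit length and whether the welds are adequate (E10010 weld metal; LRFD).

E100XX → F_EXX = 100 ksi.
L_w = 2 × 10 = 20 in; section modulus (unit throat) S = 2 × L²/6 = 33.33 in².
Direct shear f_v = P/L_w = 104/20 = 5.2 kip/in.
Moment M = P × e = 104 × 3.5 = 364 kip·in; bending f_b = M/S = 10.92 kip/in.
f_max = √(f_v² + f_b²) = √(5.2² + 10.92²) = 12.09 kip/in.
φr_n = 0.75 × 0.6 × 100 × (0.707 × 0.3125) = 9.942 kip/in → NOT adequate.

f_max ≈ 12.1 kip/in; NOT adequate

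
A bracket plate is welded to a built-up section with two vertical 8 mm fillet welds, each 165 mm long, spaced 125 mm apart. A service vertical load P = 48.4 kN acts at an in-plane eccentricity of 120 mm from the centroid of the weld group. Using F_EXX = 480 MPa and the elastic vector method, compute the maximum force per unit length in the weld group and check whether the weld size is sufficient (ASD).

f_max ≈ 401 N/mm; adequate

Total weld length L_w = 330 mm. Treat welds as unit-width lines.
Polar moment about centroid: J = 2[d³/12 + d(b/2)²] = 2[165³/12 + 165×62.5²] = 2038000 mm³.
Direct shear f_v = P/L_w = 48.4×10³ / 330 = 146.7 N/mm (vertical).
Torsion M = P·e = 48.4×10³ × 120 = 5808000 N·mm.
Critical point at (x, y) = (62.5, 82.5) from centroid. f_tx = M·y/J = 235.1 N/mm; f_ty = M·x/J = 178.1 N/mm.
Resultant f_max = √[f_tx² + (f_v + f_ty)²] = √[235.1² + (146.7 + 178.1)²] = 401 N/mm.
Capacity per unit length: r_n/Ω = (1/2.0) × 0.6 × 480 × (0.707 × 8) = 814.5 N/mm.
401 ≤ 814.5 → adequate.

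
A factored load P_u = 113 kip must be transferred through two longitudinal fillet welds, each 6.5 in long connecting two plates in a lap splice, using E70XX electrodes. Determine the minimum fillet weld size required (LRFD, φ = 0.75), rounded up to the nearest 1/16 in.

w = 7/16 in

E70XX → F_EXX = 70 ksi.
Total weld length L = 13 in.
Required throat t_e = P_u / (φ × 0.6 F_EXX × L) = 113 / (0.75 × 0.6 × 70 × 13) = 0.2759 in.
Required leg w = t_e / 0.707 = 0.3903 in → use 7/16 in.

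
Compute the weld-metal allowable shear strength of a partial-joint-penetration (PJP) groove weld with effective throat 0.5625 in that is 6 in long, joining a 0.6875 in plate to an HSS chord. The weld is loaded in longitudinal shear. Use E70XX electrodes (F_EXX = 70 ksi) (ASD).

Effective throat (given) t_e = 0.5625 in.
A_we = 0.5625 × 6 = 3.375 in².
F_nw = 0.6 F_EXX = 42 ksi.
R_n/Ω = (42 × 3.375) / 2.0 = 70.88 kips.

R_n/Ω ≈ 70.9 kips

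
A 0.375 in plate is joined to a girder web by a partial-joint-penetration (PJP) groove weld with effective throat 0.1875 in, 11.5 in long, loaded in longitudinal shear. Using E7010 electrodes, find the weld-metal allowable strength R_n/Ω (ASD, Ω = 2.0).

E70XX → F_EXX = 70 ksi.
Effective throat (given) t_e = 0.1875 in.
A_we = 0.1875 × 11.5 = 2.156 in².
F_nw = 0.6 F_EXX = 42 ksi.
R_n/Ω = (42 × 2.156) / 2.0 = 45.28 kip.

R_n/Ω ≈ 45.3 kip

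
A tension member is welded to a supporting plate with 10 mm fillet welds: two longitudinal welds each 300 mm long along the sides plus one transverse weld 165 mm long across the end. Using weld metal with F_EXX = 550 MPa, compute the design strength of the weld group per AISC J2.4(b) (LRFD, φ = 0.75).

φR_n ≈ 1340 kN

t_e = 0.707 × 10 = 7.07 mm.
R_nwl = 0.6 × 550 × 7.07 × 600 × 10⁻³ = 1400 kN (longitudinal, 2 welds).
R_nwt = 0.6 × 550 × 7.07 × 165 × 10⁻³ = 385 kN (transverse, base value).
(i) R_nwl + R_nwt = 1785 kN; (ii) 0.85 R_nwl + 1.5 R_nwt = 1767 kN.
R_n = max = 1785 kN [governs: (i)]; φR_n = 1339 kN.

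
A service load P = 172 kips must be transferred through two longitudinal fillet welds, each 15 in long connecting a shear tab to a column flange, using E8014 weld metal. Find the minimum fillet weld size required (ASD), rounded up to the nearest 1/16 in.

E80XX → F_EXX = 80 ksi.
Total weld length L = 30 in.
Required throat t_e = P × Ω / (0.6 F_EXX × L) = 172 × 2.0 / (0.6 × 80 × 30) = 0.2389 in.
Required leg w = t_e / 0.707 = 0.3379 in → use 3/8 in.

w = 3/8 in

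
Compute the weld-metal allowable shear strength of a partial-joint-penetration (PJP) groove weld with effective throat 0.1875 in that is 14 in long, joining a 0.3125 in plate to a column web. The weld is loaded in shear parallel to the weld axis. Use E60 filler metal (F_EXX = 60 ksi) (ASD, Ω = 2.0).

R_n/Ω ≈ 47.2 kip

Effective throat (given) t_e = 0.1875 in.
A_we = 0.1875 × 14 = 2.625 in².
F_nw = 0.6 F_EXX = 36 ksi.
R_n/Ω = (36 × 2.625) / 2.0 = 47.25 kip.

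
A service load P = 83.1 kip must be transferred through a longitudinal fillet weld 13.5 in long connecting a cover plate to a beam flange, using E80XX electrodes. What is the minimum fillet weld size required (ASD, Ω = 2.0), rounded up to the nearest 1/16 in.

w = 3/8 in

E80XX → F_EXX = 80 ksi.
Total weld length L = 13.5 in.
Required throat t_e = P × Ω / (0.6 F_EXX × L) = 83.1 × 2.0 / (0.6 × 80 × 13.5) = 0.2565 in.
Required leg w = t_e / 0.707 = 0.3628 in → use 3/8 in.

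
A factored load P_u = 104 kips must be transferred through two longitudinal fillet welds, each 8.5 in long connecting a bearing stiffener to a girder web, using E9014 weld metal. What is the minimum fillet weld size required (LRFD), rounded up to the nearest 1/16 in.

w = 1/4 in

E90XX → F_EXX = 90 ksi.
Total weld length L = 17 in.
Required throat t_e = P_u / (φ × 0.6 F_EXX × L) = 104 / (0.75 × 0.6 × 90 × 17) = 0.1511 in.
Required leg w = t_e / 0.707 = 0.2137 in → use 1/4 in.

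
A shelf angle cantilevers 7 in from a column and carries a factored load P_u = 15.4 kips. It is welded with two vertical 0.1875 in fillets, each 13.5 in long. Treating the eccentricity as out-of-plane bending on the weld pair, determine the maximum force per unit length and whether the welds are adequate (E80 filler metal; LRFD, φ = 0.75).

f_max ≈ 1.86 kip/in; adequate

E80XX → F_EXX = 80 ksi.
L_w = 2 × 13.5 = 27 in; section modulus (unit throat) S = 2 × L²/6 = 60.75 in².
Direct shear f_v = P/L_w = 15.4/27 = 0.5704 kip/in.
Moment M = P × e = 15.4 × 7 = 107.8 kip·in; bending f_b = M/S = 1.774 kip/in.
f_max = √(f_v² + f_b²) = √(0.5704² + 1.774²) = 1.864 kip/in.
φr_n = 0.75 × 0.6 × 80 × (0.707 × 0.1875) = 4.772 kip/in → adequate.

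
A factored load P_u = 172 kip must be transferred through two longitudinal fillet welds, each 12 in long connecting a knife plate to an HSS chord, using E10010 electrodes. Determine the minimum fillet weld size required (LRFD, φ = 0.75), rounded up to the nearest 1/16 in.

w = 1/4 in

E100XX → F_EXX = 100 ksi.
Total weld length L = 24 in.
Required throat t_e = P_u / (φ × 0.6 F_EXX × L) = 172 / (0.75 × 0.6 × 100 × 24) = 0.1593 in.
Required leg w = t_e / 0.707 = 0.2253 in → use 1/4 in.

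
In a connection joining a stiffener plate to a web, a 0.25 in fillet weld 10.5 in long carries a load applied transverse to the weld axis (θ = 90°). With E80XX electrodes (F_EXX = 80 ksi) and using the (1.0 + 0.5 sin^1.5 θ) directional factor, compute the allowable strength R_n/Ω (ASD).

R_n/Ω ≈ 66.8 kip

t_e = 0.707 × 0.25 = 0.1767 in; A_we = 0.1767 × 10.5 = 1.856 in².
Directional factor: 1.0 + 0.5 sin^1.5(90°) = 1.5.
F_nw = 0.6 × 80 × 1.5 = 72 ksi.
R_n/Ω = (72 × 1.856) / 2.0 = 66.81 kip.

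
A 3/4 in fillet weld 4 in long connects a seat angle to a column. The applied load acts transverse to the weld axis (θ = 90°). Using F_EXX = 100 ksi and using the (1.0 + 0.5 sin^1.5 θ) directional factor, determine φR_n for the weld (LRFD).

t_e = 0.707 × 0.75 = 0.5302 in; A_we = 0.5302 × 4 = 2.121 in².
Directional factor: 1.0 + 0.5 sin^1.5(90°) = 1.5.
F_nw = 0.6 × 100 × 1.5 = 90 ksi.
φR_n = 0.75 × 90 × 2.121 = 143.2 kips.

φR_n ≈ 143 kips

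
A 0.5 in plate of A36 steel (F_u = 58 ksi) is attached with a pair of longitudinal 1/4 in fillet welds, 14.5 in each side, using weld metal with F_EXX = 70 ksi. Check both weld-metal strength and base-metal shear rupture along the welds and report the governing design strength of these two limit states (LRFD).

t_e = 0.707 × 0.25 = 0.1767 in; L = 29 in.
Weld metal: φR_n = 0.75 × 0.6 × 70 × 0.1767 × 29 = 161.5 kips.
Base metal (shear rupture): φR_n = 0.75 × 0.6 × 58 × 0.5 × 29 = 378.4 kips.
Governing: weld metal.

φR_n ≈ 161 kips (weld metal governs)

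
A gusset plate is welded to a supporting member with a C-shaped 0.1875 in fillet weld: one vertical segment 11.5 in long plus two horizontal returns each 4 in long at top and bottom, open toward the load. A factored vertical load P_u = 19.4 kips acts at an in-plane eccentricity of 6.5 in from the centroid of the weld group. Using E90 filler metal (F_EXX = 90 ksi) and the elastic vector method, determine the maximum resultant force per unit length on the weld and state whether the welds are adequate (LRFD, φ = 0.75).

f_max ≈ 2.6 kip/in; adequate

Total weld length L_w = 19.5 in. Treat welds as unit-width lines.
Centroid: x̄ = 2×4×2 / 19.5 = 0.8205 in from the vertical weld.
Polar moment about centroid: J = I_x + I_y = [11.5³/12 + 2×4×5.75²] + [11.5×0.8205² + 2(4³/12 + 4×1.179²)] = 420.8 in³.
Direct shear f_v = P/L_w = 19.4 / 19.5 = 0.9949 kip/in (vertical).
Torsion M = P·e = 19.4 × 6.5 = 126.1 kip·in.
Critical point at (x, y) = (3.179, 5.75) from centroid. f_tx = M·y/J = 1.723 kip/in; f_ty = M·x/J = 0.9528 kip/in.
Resultant f_max = √[f_tx² + (f_v + f_ty)²] = √[1.723² + (0.9949 + 0.9528)²] = 2.601 kip/in.
Capacity per unit length: φr_n = 0.75 × 0.6 × 90 × (0.707 × 0.1875) = 5.369 kip/in.
2.601 ≤ 5.369 → adequate.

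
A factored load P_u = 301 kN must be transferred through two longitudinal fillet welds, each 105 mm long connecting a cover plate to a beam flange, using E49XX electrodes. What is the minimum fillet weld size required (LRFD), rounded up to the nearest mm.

E49XX → F_EXX = 490 MPa.
Total weld length L = 210 mm.
Required throat t_e = P_u / (φ × 0.6 F_EXX × L) = 301 / (0.75 × 0.6 × 490 × 210 × 10⁻³) = 6.5 mm.
Required leg w = t_e / 0.707 = 9.194 mm → use 10 mm.

w = 10 mm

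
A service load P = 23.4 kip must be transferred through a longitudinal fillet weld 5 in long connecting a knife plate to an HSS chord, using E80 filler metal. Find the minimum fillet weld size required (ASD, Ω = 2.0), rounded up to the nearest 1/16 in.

E80XX → F_EXX = 80 ksi.
Total weld length L = 5 in.
Required throat t_e = P × Ω / (0.6 F_EXX × L) = 23.4 × 2.0 / (0.6 × 80 × 5) = 0.195 in.
Required leg w = t_e / 0.707 = 0.2758 in → use 5/16 in.

w = 5/16 in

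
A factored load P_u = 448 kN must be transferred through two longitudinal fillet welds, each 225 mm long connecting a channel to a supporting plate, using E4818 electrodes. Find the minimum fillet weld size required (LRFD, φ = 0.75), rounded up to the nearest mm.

w = 7 mm

E48XX → F_EXX = 480 MPa.
Total weld length L = 450 mm.
Required throat t_e = P_u / (φ × 0.6 F_EXX × L) = 448 / (0.75 × 0.6 × 480 × 450 × 10⁻³) = 4.609 mm.
Required leg w = t_e / 0.707 = 6.519 mm → use 7 mm.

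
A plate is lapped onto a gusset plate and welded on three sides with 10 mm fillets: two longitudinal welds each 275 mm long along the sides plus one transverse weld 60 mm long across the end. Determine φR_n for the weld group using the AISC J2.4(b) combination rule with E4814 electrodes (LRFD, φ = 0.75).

φR_n ≈ 932 kN

E48XX → F_EXX = 480 MPa.
t_e = 0.707 × 10 = 7.07 mm.
R_nwl = 0.6 × 480 × 7.07 × 550 × 10⁻³ = 1120 kN (longitudinal, 2 welds).
R_nwt = 0.6 × 480 × 7.07 × 60 × 10⁻³ = 122.2 kN (transverse, base value).
(i) R_nwl + R_nwt = 1242 kN; (ii) 0.85 R_nwl + 1.5 R_nwt = 1135 kN.
R_n = max = 1242 kN [governs: (i)]; φR_n = 931.5 kN.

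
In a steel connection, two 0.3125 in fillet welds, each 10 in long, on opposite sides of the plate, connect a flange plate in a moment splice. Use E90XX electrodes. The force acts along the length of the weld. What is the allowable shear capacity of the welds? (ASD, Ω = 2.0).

R_n/Ω ≈ 119 kip

E90XX → F_EXX = 90 ksi.
Effective throat t_e = 0.707 × 0.3125 = 0.2209 in.
Total length L = 20 in; A_we = 0.2209 × 20 = 4.419 in².
F_nw = 0.6 F_EXX = 0.6 × 90 = 54 ksi.
R_n = 54 × 4.419 = 238.6 kip; R_n/Ω = 238.6/2.0 = 119.3 kip.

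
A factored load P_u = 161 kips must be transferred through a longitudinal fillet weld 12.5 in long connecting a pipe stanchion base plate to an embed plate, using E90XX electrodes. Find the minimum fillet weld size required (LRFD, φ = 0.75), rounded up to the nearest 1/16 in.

E90XX → F_EXX = 90 ksi.
Total weld length L = 12.5 in.
Required throat t_e = P_u / (φ × 0.6 F_EXX × L) = 161 / (0.75 × 0.6 × 90 × 12.5) = 0.318 in.
Required leg w = t_e / 0.707 = 0.4498 in → use 1/2 in.

w = 1/2 in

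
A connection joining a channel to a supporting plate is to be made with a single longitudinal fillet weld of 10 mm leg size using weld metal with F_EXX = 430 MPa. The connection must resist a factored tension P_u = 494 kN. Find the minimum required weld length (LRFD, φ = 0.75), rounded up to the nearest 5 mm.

L = 365 mm

Throat t_e = 0.707 × 10 = 7.07 mm.
φr_n = 0.75 × 0.6 × 430 × 7.07 × 10⁻³ = 1.368 kN/mm.
L_req = P_u / φr_n = 494 / 1.368 = 361.1 mm total.
Round up → use L = 365 mm.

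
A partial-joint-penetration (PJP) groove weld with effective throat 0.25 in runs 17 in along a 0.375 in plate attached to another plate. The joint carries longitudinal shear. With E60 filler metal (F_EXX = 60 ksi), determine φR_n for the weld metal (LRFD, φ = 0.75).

Effective throat (given) t_e = 0.25 in.
A_we = 0.25 × 17 = 4.25 in².
F_nw = 0.6 F_EXX = 36 ksi.
φR_n = 0.75 × 36 × 4.25 = 114.8 kips.

φR_n ≈ 115 kips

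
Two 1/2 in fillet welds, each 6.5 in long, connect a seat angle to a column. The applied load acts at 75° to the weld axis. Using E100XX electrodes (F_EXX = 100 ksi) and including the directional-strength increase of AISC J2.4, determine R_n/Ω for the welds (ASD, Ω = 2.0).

R_n/Ω ≈ 203 kips

t_e = 0.707 × 0.5 = 0.3535 in; A_we = 0.3535 × 13 = 4.595 in².
Directional factor: 1.0 + 0.5 sin^1.5(75°) = 1.475.
F_nw = 0.6 × 100 × 1.475 = 88.48 ksi.
R_n/Ω = (88.48 × 4.595) / 2.0 = 203.3 kips.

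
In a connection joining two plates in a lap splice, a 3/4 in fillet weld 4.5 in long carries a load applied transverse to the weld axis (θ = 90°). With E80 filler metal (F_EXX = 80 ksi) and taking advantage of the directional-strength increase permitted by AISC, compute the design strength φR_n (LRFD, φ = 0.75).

φR_n ≈ 129 kip

t_e = 0.707 × 0.75 = 0.5302 in; A_we = 0.5302 × 4.5 = 2.386 in².
Directional factor: 1.0 + 0.5 sin^1.5(90°) = 1.5.
F_nw = 0.6 × 80 × 1.5 = 72 ksi.
φR_n = 0.75 × 72 × 2.386 = 128.9 kip.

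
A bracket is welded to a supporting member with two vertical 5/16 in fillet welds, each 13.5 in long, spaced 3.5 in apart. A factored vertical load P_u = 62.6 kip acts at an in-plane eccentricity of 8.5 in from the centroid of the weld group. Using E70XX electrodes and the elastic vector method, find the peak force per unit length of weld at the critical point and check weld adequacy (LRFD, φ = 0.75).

E70XX → F_EXX = 70 ksi.
Total weld length L_w = 27 in. Treat welds as unit-width lines.
Polar moment about centroid: J = 2[d³/12 + d(b/2)²] = 2[13.5³/12 + 13.5×1.75²] = 492.8 in³.
Direct shear f_v = P/L_w = 62.6 / 27 = 2.319 kip/in (vertical).
Torsion M = P·e = 62.6 × 8.5 = 532.1 kip·in.
Critical point at (x, y) = (1.75, 6.75) from centroid. f_tx = M·y/J = 7.289 kip/in; f_ty = M·x/J = 1.89 kip/in.
Resultant f_max = √[f_tx² + (f_v + f_ty)²] = √[7.289² + (2.319 + 1.89)²] = 8.417 kip/in.
Capacity per unit length: φr_n = 0.75 × 0.6 × 70 × (0.707 × 0.3125) = 6.96 kip/in.
8.417 > 6.96 → NOT adequate.

f_max ≈ 8.42 kip/in; NOT adequate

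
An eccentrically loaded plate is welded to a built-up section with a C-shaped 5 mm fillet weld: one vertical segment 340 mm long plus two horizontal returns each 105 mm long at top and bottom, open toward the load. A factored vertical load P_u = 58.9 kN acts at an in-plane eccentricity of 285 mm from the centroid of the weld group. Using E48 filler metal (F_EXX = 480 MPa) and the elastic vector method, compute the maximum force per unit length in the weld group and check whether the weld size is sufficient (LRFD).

f_max ≈ 382 N/mm; adequate

Total weld length L_w = 550 mm. Treat welds as unit-width lines.
Centroid: x̄ = 2×105×52.5 / 550 = 20.05 mm from the vertical weld.
Polar moment about centroid: J = I_x + I_y = [340³/12 + 2×105×170²] + [340×20.05² + 2(105³/12 + 105×32.45²)] = 9895000 mm³.
Direct shear f_v = P/L_w = 58.9×10³ / 550 = 107.1 N/mm (vertical).
Torsion M = P·e = 58.9×10³ × 285 = 16786000 N·mm.
Critical point at (x, y) = (84.95, 170) from centroid. f_tx = M·y/J = 288.4 N/mm; f_ty = M·x/J = 144.1 N/mm.
Resultant f_max = √[f_tx² + (f_v + f_ty)²] = √[288.4² + (107.1 + 144.1)²] = 382.5 N/mm.
Capacity per unit length: φr_n = 0.75 × 0.6 × 480 × (0.707 × 5) = 763.6 N/mm.
382.5 ≤ 763.6 → adequate.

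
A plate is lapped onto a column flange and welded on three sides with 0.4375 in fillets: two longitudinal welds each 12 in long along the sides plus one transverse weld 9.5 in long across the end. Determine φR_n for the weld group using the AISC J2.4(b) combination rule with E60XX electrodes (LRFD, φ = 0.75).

E60XX → F_EXX = 60 ksi.
t_e = 0.707 × 0.4375 = 0.3093 in.
R_nwl = 0.6 × 60 × 0.3093 × 24 = 267.2 kips (longitudinal, 2 welds).
R_nwt = 0.6 × 60 × 0.3093 × 9.5 = 105.8 kips (transverse, base value).
(i) R_nwl + R_nwt = 373 kips; (ii) 0.85 R_nwl + 1.5 R_nwt = 385.8 kips.
R_n = max = 385.8 kips [governs: (ii)]; φR_n = 289.4 kips.

φR_n ≈ 289 kips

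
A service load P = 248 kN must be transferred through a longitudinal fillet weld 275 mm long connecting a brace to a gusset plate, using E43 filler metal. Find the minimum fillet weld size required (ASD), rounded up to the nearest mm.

E43XX → F_EXX = 430 MPa.
Total weld length L = 275 mm.
Required throat t_e = P × Ω / (0.6 F_EXX × L) = 248 × 2.0 / (0.6 × 430 × 275 × 10⁻³) = 6.991 mm.
Required leg w = t_e / 0.707 = 9.888 mm → use 10 mm.

w = 10 mm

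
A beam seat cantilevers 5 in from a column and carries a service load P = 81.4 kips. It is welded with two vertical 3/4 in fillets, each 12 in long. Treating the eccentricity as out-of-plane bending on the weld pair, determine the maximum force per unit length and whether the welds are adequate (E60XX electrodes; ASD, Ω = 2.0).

f_max ≈ 9.13 kip/in; adequate

E60XX → F_EXX = 60 ksi.
L_w = 2 × 12 = 24 in; section modulus (unit throat) S = 2 × L²/6 = 48 in².
Direct shear f_v = P/L_w = 81.4/24 = 3.392 kip/in.
Moment M = P × e = 81.4 × 5 = 407 kip·in; bending f_b = M/S = 8.479 kip/in.
f_max = √(f_v² + f_b²) = √(3.392² + 8.479²) = 9.132 kip/in.
r_n/Ω = (1/2.0) × 0.6 × 60 × (0.707 × 0.75) = 9.544 kip/in → adequate.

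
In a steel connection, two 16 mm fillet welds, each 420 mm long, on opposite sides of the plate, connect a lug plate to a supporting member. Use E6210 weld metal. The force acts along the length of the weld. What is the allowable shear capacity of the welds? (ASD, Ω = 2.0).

E62XX → F_EXX = 620 MPa.
Effective throat t_e = 0.707 × 16 = 11.31 mm.
Total length L = 840 mm; A_we = 11.31 × 840 = 9502 mm².
F_nw = 0.6 F_EXX = 0.6 × 620 = 372 MPa.
R_n = 372 × 9502 × 10⁻³ = 3535 kN; R_n/Ω = 3535/2.0 = 1767 kN.

R_n/Ω ≈ 1770 kN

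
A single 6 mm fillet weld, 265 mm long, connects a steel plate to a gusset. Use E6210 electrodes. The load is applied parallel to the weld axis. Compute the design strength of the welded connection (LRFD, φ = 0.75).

φR_n ≈ 314 kN

E62XX → F_EXX = 620 MPa.
Effective throat t_e = 0.707 × 6 = 4.242 mm.
Total length L = 265 mm; A_we = 4.242 × 265 = 1124 mm².
F_nw = 0.6 F_EXX = 0.6 × 620 = 372 MPa.
φR_n = 0.75 × 372 × 1124 × 10⁻³ = 313.6 kN.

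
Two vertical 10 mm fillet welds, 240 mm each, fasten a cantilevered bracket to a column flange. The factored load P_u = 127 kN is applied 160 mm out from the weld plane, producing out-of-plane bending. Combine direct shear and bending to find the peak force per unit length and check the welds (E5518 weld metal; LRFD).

f_max ≈ 1090 N/mm; adequate

E55XX → F_EXX = 550 MPa.
L_w = 2 × 240 = 480 mm; section modulus (unit throat) S = 2 × L²/6 = 19200 mm².
Direct shear f_v = P/L_w = 127×10³/480 = 264.6 N/mm.
Moment M = P × e = 127×10³ × 160 = 20320000 N·mm; bending f_b = M/S = 1058 N/mm.
f_max = √(f_v² + f_b²) = √(264.6² + 1058²) = 1091 N/mm.
φr_n = 0.75 × 0.6 × 550 × (0.707 × 10) = 1750 N/mm → adequate.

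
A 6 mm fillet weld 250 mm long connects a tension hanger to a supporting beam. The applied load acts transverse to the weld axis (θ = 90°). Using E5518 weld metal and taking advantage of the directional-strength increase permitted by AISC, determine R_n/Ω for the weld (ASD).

R_n/Ω ≈ 262 kN

E55XX → F_EXX = 550 MPa.
t_e = 0.707 × 6 = 4.242 mm; A_we = 4.242 × 250 = 1060 mm².
Directional factor: 1.0 + 0.5 sin^1.5(90°) = 1.5.
F_nw = 0.6 × 550 × 1.5 = 495 MPa.
R_n/Ω = (495 × 1060) / 2.0 × 10⁻³ = 262.5 kN.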